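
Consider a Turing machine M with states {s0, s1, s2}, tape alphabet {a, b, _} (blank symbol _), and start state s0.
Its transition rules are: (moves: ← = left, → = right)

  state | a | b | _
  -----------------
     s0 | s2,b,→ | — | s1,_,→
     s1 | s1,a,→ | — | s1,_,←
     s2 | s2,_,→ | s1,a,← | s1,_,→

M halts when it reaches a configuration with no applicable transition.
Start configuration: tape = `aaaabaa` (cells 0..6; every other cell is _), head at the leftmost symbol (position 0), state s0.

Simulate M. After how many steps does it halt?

state=s0 head=0 tape=[a]aaabaa   (s0,a)→(s2,b,→)
state=s2 head=1 tape=b[a]aabaa   (s2,a)→(s2,_,→)
state=s2 head=2 tape=b_[a]abaa   (s2,a)→(s2,_,→)
state=s2 head=3 tape=b__[a]baa   (s2,a)→(s2,_,→)
state=s2 head=4 tape=b___[b]aa   (s2,b)→(s1,a,←)
state=s1 head=3 tape=b__[_]aaa   (s1,_)→(s1,_,←)
state=s1 head=2 tape=b_[_]_aaa   (s1,_)→(s1,_,←)
state=s1 head=1 tape=b[_]__aaa   (s1,_)→(s1,_,←)
state=s1 head=0 tape=[b]___aaa
M halts after 8 transitions.

8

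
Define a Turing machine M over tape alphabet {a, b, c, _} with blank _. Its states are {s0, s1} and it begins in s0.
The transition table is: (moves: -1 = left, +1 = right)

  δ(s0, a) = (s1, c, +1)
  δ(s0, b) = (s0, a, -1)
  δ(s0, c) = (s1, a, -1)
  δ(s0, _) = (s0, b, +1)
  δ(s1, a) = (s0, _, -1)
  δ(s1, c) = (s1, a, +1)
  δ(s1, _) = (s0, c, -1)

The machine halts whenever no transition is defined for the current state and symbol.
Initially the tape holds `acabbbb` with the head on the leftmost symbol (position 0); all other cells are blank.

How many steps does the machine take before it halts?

s0 | __[a]cabbbb   read a → write c, move +1, go to s1
s1 | __c[c]abbbb   read c → write a, move +1, go to s1
s1 | __ca[a]bbbb   read a → write _, move -1, go to s0
s0 | __c[a]_bbbb   read a → write c, move +1, go to s1
s1 | __cc[_]bbbb   read _ → write c, move -1, go to s0
s0 | __c[c]cbbbb   read c → write a, move -1, go to s1
s1 | __[c]acbbbb   read c → write a, move +1, go to s1
s1 | __a[a]cbbbb   read a → write _, move -1, go to s0
s0 | __[a]_cbbbb   read a → write c, move +1, go to s1
s1 | __c[_]cbbbb   read _ → write c, move -1, go to s0
s0 | __[c]ccbbbb   read c → write a, move -1, go to s1
s1 | _[_]accbbbb   read _ → write c, move -1, go to s0
s0 | [_]caccbbbb   read _ → write b, move +1, go to s0
s0 | b[c]accbbbb   read c → write a, move -1, go to s1
s1 | [b]aaccbbbb
M halts after 14 transitions.

14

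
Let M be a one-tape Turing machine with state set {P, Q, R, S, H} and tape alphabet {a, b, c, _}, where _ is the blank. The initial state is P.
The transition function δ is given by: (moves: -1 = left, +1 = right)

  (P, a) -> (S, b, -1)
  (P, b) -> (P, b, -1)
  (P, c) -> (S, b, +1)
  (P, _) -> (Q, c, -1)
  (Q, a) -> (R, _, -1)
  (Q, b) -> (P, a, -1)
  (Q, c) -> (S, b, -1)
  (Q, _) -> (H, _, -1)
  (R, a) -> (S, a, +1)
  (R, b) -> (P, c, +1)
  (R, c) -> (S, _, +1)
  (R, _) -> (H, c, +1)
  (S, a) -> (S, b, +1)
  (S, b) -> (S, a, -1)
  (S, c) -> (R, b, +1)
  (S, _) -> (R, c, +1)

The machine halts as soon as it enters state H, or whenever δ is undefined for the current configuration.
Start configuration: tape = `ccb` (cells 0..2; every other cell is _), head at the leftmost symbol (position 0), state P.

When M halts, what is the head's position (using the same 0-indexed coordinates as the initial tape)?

P | _[c]cb___   read c → write b, move +1, go to S
S | _b[c]b___   read c → write b, move +1, go to R
R | _bb[b]___   read b → write c, move +1, go to P
P | _bbc[_]__   read _ → write c, move -1, go to Q
Q | _bb[c]c__   read c → write b, move -1, go to S
S | _b[b]bc__   read b → write a, move -1, go to S
S | _[b]abc__   read b → write a, move -1, go to S
S | [_]aabc__   read _ → write c, move +1, go to R
R | c[a]abc__   read a → write a, move +1, go to S
S | ca[a]bc__   read a → write b, move +1, go to S
S | cab[b]c__   read b → write a, move -1, go to S
S | ca[b]ac__   read b → write a, move -1, go to S
S | c[a]aac__   read a → write b, move +1, go to S
S | cb[a]ac__   read a → write b, move +1, go to S
S | cbb[a]c__   read a → write b, move +1, go to S
S | cbbb[c]__   read c → write b, move +1, go to R
R | cbbbb[_]_   read _ → write c, move +1, go to H
H | cbbbbc[_]
At halt the head is at cell 5.

5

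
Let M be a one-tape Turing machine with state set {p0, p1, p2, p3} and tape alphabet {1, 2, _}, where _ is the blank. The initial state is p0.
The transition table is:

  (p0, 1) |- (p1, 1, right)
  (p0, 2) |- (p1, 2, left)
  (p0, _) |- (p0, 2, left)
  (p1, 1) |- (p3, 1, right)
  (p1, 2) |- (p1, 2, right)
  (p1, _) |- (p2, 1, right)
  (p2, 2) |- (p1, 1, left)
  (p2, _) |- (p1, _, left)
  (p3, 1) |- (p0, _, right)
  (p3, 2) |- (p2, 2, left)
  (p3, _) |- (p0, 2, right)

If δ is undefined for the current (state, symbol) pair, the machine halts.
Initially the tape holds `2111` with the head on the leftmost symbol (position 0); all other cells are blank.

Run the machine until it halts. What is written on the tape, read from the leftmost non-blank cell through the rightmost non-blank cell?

state=p0 head=0 tape=_[2]111____   (p0,2)→(p1,2,left)
state=p1 head=-1 tape=[_]2111____   (p1,_)→(p2,1,right)
state=p2 head=0 tape=1[2]111____   (p2,2)→(p1,1,left)
state=p1 head=-1 tape=[1]1111____   (p1,1)→(p3,1,right)
state=p3 head=0 tape=1[1]111____   (p3,1)→(p0,_,right)
state=p0 head=1 tape=1_[1]11____   (p0,1)→(p1,1,right)
state=p1 head=2 tape=1_1[1]1____   (p1,1)→(p3,1,right)
state=p3 head=3 tape=1_11[1]____   (p3,1)→(p0,_,right)
state=p0 head=4 tape=1_11_[_]___   (p0,_)→(p0,2,left)
state=p0 head=3 tape=1_11[_]2___   (p0,_)→(p0,2,left)
state=p0 head=2 tape=1_1[1]22___   (p0,1)→(p1,1,right)
state=p1 head=3 tape=1_11[2]2___   (p1,2)→(p1,2,right)
state=p1 head=4 tape=1_112[2]___   (p1,2)→(p1,2,right)
state=p1 head=5 tape=1_1122[_]__   (p1,_)→(p2,1,right)
state=p2 head=6 tape=1_11221[_]_   (p2,_)→(p1,_,left)
state=p1 head=5 tape=1_1122[1]__   (p1,1)→(p3,1,right)
state=p3 head=6 tape=1_11221[_]_   (p3,_)→(p0,2,right)
state=p0 head=7 tape=1_112212[_]   (p0,_)→(p0,2,left)
state=p0 head=6 tape=1_11221[2]2   (p0,2)→(p1,2,left)
state=p1 head=5 tape=1_1122[1]22   (p1,1)→(p3,1,right)
state=p3 head=6 tape=1_11221[2]2   (p3,2)→(p2,2,left)
state=p2 head=5 tape=1_1122[1]22
The non-blank tape span at halt is 1_1122122.

1_1122122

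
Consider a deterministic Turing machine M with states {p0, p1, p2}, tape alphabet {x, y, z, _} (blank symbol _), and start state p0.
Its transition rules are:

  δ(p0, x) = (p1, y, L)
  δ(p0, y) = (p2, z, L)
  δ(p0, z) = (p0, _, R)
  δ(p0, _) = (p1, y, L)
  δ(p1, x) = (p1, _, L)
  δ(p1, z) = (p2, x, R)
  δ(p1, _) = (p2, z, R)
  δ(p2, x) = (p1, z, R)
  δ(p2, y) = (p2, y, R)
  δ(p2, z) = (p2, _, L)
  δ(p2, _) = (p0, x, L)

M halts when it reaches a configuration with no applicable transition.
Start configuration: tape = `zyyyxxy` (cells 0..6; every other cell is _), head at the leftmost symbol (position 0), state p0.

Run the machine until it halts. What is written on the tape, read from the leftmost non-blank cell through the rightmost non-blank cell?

state=p0 head=0 tape=__[z]yyyxxy   (p0,z)→(p0,_,R)
state=p0 head=1 tape=___[y]yyxxy   (p0,y)→(p2,z,L)
state=p2 head=0 tape=__[_]zyyxxy   (p2,_)→(p0,x,L)
state=p0 head=-1 tape=_[_]xzyyxxy   (p0,_)→(p1,y,L)
state=p1 head=-2 tape=[_]yxzyyxxy   (p1,_)→(p2,z,R)
state=p2 head=-1 tape=z[y]xzyyxxy   (p2,y)→(p2,y,R)
state=p2 head=0 tape=zy[x]zyyxxy   (p2,x)→(p1,z,R)
state=p1 head=1 tape=zyz[z]yyxxy   (p1,z)→(p2,x,R)
state=p2 head=2 tape=zyzx[y]yxxy   (p2,y)→(p2,y,R)
state=p2 head=3 tape=zyzxy[y]xxy   (p2,y)→(p2,y,R)
state=p2 head=4 tape=zyzxyy[x]xy   (p2,x)→(p1,z,R)
state=p1 head=5 tape=zyzxyyz[x]y   (p1,x)→(p1,_,L)
state=p1 head=4 tape=zyzxyy[z]_y   (p1,z)→(p2,x,R)
state=p2 head=5 tape=zyzxyyx[_]y   (p2,_)→(p0,x,L)
state=p0 head=4 tape=zyzxyy[x]xy   (p0,x)→(p1,y,L)
state=p1 head=3 tape=zyzxy[y]yxy
The non-blank tape span at halt is zyzxyyyxy.

zyzxyyyxy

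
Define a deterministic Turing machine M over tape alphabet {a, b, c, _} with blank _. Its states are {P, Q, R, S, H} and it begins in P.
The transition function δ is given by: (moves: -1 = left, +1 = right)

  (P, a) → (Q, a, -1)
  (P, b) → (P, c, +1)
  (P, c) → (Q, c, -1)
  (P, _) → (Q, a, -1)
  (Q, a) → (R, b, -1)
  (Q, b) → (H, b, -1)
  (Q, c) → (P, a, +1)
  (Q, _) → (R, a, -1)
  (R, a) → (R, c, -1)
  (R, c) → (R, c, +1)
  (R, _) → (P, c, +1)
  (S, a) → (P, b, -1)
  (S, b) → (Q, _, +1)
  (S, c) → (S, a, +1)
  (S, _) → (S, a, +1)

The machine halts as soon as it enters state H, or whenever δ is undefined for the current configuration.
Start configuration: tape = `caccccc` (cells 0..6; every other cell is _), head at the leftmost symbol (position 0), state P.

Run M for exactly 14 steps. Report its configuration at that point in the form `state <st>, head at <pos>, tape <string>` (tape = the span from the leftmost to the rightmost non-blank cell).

P | ___[c]accccc   read c → write c, move -1, go to Q
Q | __[_]caccccc   read _ → write a, move -1, go to R
R | _[_]acaccccc   read _ → write c, move +1, go to P
P | _c[a]caccccc   read a → write a, move -1, go to Q
Q | _[c]acaccccc   read c → write a, move +1, go to P
P | _a[a]caccccc   read a → write a, move -1, go to Q
Q | _[a]acaccccc   read a → write b, move -1, go to R
R | [_]bacaccccc   read _ → write c, move +1, go to P
P | c[b]acaccccc   read b → write c, move +1, go to P
P | cc[a]caccccc   read a → write a, move -1, go to Q
Q | c[c]acaccccc   read c → write a, move +1, go to P
P | ca[a]caccccc   read a → write a, move -1, go to Q
Q | c[a]acaccccc   read a → write b, move -1, go to R
R | [c]bacaccccc   read c → write c, move +1, go to R
R | c[b]acaccccc
After 14 steps: state R, head at -2, tape cbacaccccc.

state R, head at -2, tape cbacaccccc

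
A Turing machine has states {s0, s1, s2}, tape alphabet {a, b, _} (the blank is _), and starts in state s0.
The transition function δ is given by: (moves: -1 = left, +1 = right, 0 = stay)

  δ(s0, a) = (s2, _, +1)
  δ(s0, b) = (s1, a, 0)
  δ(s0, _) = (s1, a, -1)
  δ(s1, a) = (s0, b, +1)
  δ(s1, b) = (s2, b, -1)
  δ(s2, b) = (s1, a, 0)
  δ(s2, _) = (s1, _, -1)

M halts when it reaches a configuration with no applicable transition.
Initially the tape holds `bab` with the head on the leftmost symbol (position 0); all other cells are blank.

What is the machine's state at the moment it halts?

state=s0 head=0 tape=__[b]ab_   (s0,b)→(s1,a,0)
state=s1 head=0 tape=__[a]ab_   (s1,a)→(s0,b,+1)
state=s0 head=1 tape=__b[a]b_   (s0,a)→(s2,_,+1)
state=s2 head=2 tape=__b_[b]_   (s2,b)→(s1,a,0)
state=s1 head=2 tape=__b_[a]_   (s1,a)→(s0,b,+1)
state=s0 head=3 tape=__b_b[_]   (s0,_)→(s1,a,-1)
state=s1 head=2 tape=__b_[b]a   (s1,b)→(s2,b,-1)
state=s2 head=1 tape=__b[_]ba   (s2,_)→(s1,_,-1)
state=s1 head=0 tape=__[b]_ba   (s1,b)→(s2,b,-1)
state=s2 head=-1 tape=_[_]b_ba   (s2,_)→(s1,_,-1)
state=s1 head=-2 tape=[_]_b_ba
No transition is defined for (s1, _); M halts in state s1.

s1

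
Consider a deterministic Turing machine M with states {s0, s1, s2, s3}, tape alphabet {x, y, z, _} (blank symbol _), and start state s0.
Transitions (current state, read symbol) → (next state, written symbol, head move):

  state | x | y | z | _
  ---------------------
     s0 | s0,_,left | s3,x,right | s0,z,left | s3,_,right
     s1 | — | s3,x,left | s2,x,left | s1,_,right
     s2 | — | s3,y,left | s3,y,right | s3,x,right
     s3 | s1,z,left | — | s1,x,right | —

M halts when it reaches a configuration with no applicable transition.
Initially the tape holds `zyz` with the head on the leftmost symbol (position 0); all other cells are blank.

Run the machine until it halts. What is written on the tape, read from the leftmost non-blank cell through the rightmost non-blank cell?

s0 | _[z]yz   read z → write z, move left, go to s0
s0 | [_]zyz   read _ → write _, move right, go to s3
s3 | _[z]yz   read z → write x, move right, go to s1
s1 | _x[y]z   read y → write x, move left, go to s3
s3 | _[x]xz   read x → write z, move left, go to s1
s1 | [_]zxz   read _ → write _, move right, go to s1
s1 | _[z]xz   read z → write x, move left, go to s2
s2 | [_]xxz   read _ → write x, move right, go to s3
s3 | x[x]xz   read x → write z, move left, go to s1
s1 | [x]zxz
The non-blank tape span at halt is xzxz.

xzxz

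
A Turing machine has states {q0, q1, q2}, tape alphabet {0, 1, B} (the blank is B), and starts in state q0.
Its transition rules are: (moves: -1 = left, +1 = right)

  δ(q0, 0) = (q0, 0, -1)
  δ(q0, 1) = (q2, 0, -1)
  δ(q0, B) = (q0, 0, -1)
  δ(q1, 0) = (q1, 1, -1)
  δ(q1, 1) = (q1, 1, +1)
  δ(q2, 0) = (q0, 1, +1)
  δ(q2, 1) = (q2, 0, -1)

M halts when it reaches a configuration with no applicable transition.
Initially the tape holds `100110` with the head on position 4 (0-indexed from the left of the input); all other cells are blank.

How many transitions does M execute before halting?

state=q0 head=4 tape=B1001[1]0   (q0,1)→(q2,0,-1)
state=q2 head=3 tape=B100[1]00   (q2,1)→(q2,0,-1)
state=q2 head=2 tape=B10[0]000   (q2,0)→(q0,1,+1)
state=q0 head=3 tape=B101[0]00   (q0,0)→(q0,0,-1)
state=q0 head=2 tape=B10[1]000   (q0,1)→(q2,0,-1)
state=q2 head=1 tape=B1[0]0000   (q2,0)→(q0,1,+1)
state=q0 head=2 tape=B11[0]000   (q0,0)→(q0,0,-1)
state=q0 head=1 tape=B1[1]0000   (q0,1)→(q2,0,-1)
state=q2 head=0 tape=B[1]00000   (q2,1)→(q2,0,-1)
state=q2 head=-1 tape=[B]000000
M halts after 9 transitions.

9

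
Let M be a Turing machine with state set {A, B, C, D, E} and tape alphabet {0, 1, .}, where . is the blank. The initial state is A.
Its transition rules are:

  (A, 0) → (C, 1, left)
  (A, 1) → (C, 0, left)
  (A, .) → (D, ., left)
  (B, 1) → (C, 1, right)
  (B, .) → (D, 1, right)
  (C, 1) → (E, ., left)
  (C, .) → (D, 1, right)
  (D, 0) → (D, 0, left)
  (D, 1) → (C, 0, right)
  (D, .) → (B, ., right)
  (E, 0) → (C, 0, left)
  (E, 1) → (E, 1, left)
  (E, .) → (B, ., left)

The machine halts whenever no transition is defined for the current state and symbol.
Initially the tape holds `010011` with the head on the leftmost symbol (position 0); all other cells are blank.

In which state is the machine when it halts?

C

state=A head=0 tape=...[0]10011   (A,0)→(C,1,left)
state=C head=-1 tape=..[.]110011   (C,.)→(D,1,right)
state=D head=0 tape=..1[1]10011   (D,1)→(C,0,right)
state=C head=1 tape=..10[1]0011   (C,1)→(E,.,left)
state=E head=0 tape=..1[0].0011   (E,0)→(C,0,left)
state=C head=-1 tape=..[1]0.0011   (C,1)→(E,.,left)
state=E head=-2 tape=.[.].0.0011   (E,.)→(B,.,left)
state=B head=-3 tape=[.]..0.0011   (B,.)→(D,1,right)
state=D head=-2 tape=1[.].0.0011   (D,.)→(B,.,right)
state=B head=-1 tape=1.[.]0.0011   (B,.)→(D,1,right)
state=D head=0 tape=1.1[0].0011   (D,0)→(D,0,left)
state=D head=-1 tape=1.[1]0.0011   (D,1)→(C,0,right)
state=C head=0 tape=1.0[0].0011
No transition is defined for (C, 0); M halts in state C.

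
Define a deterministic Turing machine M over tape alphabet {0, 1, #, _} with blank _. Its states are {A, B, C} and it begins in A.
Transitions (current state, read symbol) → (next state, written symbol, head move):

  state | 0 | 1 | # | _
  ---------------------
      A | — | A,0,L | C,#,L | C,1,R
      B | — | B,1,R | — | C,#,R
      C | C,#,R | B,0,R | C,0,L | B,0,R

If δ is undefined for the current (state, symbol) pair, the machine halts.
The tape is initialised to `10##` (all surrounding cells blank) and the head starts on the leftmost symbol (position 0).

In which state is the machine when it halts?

B

A | _[1]0##   read 1 → write 0, move L, go to A
A | [_]00##   read _ → write 1, move R, go to C
C | 1[0]0##   read 0 → write #, move R, go to C
C | 1#[0]##   read 0 → write #, move R, go to C
C | 1##[#]#   read # → write 0, move L, go to C
C | 1#[#]0#   read # → write 0, move L, go to C
C | 1[#]00#   read # → write 0, move L, go to C
C | [1]000#   read 1 → write 0, move R, go to B
B | 0[0]00#
No transition is defined for (B, 0); M halts in state B.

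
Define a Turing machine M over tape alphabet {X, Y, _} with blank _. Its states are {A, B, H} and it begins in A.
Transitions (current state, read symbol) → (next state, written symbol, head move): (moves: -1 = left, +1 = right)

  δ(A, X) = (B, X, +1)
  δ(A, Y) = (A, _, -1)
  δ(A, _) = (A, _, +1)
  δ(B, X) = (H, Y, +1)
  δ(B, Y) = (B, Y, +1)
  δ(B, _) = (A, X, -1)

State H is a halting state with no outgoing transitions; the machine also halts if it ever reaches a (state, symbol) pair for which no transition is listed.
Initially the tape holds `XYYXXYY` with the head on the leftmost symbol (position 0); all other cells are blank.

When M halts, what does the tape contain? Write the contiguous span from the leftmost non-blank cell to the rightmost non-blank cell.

state=A head=0 tape=[X]YYXXYY   (A,X)→(B,X,+1)
state=B head=1 tape=X[Y]YXXYY   (B,Y)→(B,Y,+1)
state=B head=2 tape=XY[Y]XXYY   (B,Y)→(B,Y,+1)
state=B head=3 tape=XYY[X]XYY   (B,X)→(H,Y,+1)
state=H head=4 tape=XYYY[X]YY
The non-blank tape span at halt is XYYYXYY.

XYYYXYY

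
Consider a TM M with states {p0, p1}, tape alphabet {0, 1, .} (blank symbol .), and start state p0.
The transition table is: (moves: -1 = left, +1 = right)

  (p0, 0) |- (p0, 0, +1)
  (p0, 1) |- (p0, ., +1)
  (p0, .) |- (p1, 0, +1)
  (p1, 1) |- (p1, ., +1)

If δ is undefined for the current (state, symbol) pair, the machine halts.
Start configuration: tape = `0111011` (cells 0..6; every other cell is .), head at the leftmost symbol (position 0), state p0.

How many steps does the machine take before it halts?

8

p0 | [0]111011..   read 0 → write 0, move +1, go to p0
p0 | 0[1]11011..   read 1 → write ., move +1, go to p0
p0 | 0.[1]1011..   read 1 → write ., move +1, go to p0
p0 | 0..[1]011..   read 1 → write ., move +1, go to p0
p0 | 0...[0]11..   read 0 → write 0, move +1, go to p0
p0 | 0...0[1]1..   read 1 → write ., move +1, go to p0
p0 | 0...0.[1]..   read 1 → write ., move +1, go to p0
p0 | 0...0..[.].   read . → write 0, move +1, go to p1
p1 | 0...0..0[.]
M halts after 8 transitions.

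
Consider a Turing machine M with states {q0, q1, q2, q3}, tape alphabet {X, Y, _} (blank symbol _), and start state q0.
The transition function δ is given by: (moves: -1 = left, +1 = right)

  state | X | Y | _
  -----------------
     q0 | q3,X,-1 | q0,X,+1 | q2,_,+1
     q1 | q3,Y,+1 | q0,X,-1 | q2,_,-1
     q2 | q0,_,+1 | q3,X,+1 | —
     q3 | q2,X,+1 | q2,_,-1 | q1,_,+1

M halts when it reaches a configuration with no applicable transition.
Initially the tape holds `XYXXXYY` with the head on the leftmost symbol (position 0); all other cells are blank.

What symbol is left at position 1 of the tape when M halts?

state=q0 head=0 tape=_[X]YXXXYY__   (q0,X)→(q3,X,-1)
state=q3 head=-1 tape=[_]XYXXXYY__   (q3,_)→(q1,_,+1)
state=q1 head=0 tape=_[X]YXXXYY__   (q1,X)→(q3,Y,+1)
state=q3 head=1 tape=_Y[Y]XXXYY__   (q3,Y)→(q2,_,-1)
state=q2 head=0 tape=_[Y]_XXXYY__   (q2,Y)→(q3,X,+1)
state=q3 head=1 tape=_X[_]XXXYY__   (q3,_)→(q1,_,+1)
state=q1 head=2 tape=_X_[X]XXYY__   (q1,X)→(q3,Y,+1)
state=q3 head=3 tape=_X_Y[X]XYY__   (q3,X)→(q2,X,+1)
state=q2 head=4 tape=_X_YX[X]YY__   (q2,X)→(q0,_,+1)
state=q0 head=5 tape=_X_YX_[Y]Y__   (q0,Y)→(q0,X,+1)
state=q0 head=6 tape=_X_YX_X[Y]__   (q0,Y)→(q0,X,+1)
state=q0 head=7 tape=_X_YX_XX[_]_   (q0,_)→(q2,_,+1)
state=q2 head=8 tape=_X_YX_XX_[_]
Cell 1 holds _ when M halts.

_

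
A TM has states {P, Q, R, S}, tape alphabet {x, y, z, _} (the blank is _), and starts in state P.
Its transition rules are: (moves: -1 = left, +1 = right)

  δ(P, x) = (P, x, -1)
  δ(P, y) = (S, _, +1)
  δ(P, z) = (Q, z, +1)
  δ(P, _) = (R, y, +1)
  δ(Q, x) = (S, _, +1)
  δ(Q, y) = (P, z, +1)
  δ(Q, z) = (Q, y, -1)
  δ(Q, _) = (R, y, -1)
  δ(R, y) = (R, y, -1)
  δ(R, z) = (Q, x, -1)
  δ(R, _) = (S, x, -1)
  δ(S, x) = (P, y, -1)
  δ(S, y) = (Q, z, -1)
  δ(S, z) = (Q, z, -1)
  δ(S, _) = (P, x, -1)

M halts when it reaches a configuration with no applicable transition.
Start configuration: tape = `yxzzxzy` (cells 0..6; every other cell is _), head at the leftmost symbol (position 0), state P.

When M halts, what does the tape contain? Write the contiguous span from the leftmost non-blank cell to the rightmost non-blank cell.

state=P head=0 tape=___[y]xzzxzy   (P,y)→(S,_,+1)
state=S head=1 tape=____[x]zzxzy   (S,x)→(P,y,-1)
state=P head=0 tape=___[_]yzzxzy   (P,_)→(R,y,+1)
state=R head=1 tape=___y[y]zzxzy   (R,y)→(R,y,-1)
state=R head=0 tape=___[y]yzzxzy   (R,y)→(R,y,-1)
state=R head=-1 tape=__[_]yyzzxzy   (R,_)→(S,x,-1)
state=S head=-2 tape=_[_]xyyzzxzy   (S,_)→(P,x,-1)
state=P head=-3 tape=[_]xxyyzzxzy   (P,_)→(R,y,+1)
state=R head=-2 tape=y[x]xyyzzxzy
The non-blank tape span at halt is yxxyyzzxzy.

yxxyyzzxzy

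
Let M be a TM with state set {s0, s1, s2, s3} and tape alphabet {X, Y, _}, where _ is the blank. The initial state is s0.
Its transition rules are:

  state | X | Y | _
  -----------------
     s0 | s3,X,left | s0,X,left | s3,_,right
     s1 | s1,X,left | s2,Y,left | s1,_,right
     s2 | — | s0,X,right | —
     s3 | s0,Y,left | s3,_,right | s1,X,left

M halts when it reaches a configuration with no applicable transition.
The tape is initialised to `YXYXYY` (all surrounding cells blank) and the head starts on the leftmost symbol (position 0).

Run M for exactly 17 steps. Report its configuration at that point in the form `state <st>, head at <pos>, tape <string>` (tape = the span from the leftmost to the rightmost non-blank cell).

state s1, head at 5, tape X

state=s0 head=0 tape=_[Y]XYXYY_   (s0,Y)→(s0,X,left)
state=s0 head=-1 tape=[_]XXYXYY_   (s0,_)→(s3,_,right)
state=s3 head=0 tape=_[X]XYXYY_   (s3,X)→(s0,Y,left)
state=s0 head=-1 tape=[_]YXYXYY_   (s0,_)→(s3,_,right)
state=s3 head=0 tape=_[Y]XYXYY_   (s3,Y)→(s3,_,right)
state=s3 head=1 tape=__[X]YXYY_   (s3,X)→(s0,Y,left)
state=s0 head=0 tape=_[_]YYXYY_   (s0,_)→(s3,_,right)
state=s3 head=1 tape=__[Y]YXYY_   (s3,Y)→(s3,_,right)
state=s3 head=2 tape=___[Y]XYY_   (s3,Y)→(s3,_,right)
state=s3 head=3 tape=____[X]YY_   (s3,X)→(s0,Y,left)
state=s0 head=2 tape=___[_]YYY_   (s0,_)→(s3,_,right)
state=s3 head=3 tape=____[Y]YY_   (s3,Y)→(s3,_,right)
state=s3 head=4 tape=_____[Y]Y_   (s3,Y)→(s3,_,right)
state=s3 head=5 tape=______[Y]_   (s3,Y)→(s3,_,right)
state=s3 head=6 tape=_______[_]   (s3,_)→(s1,X,left)
state=s1 head=5 tape=______[_]X   (s1,_)→(s1,_,right)
state=s1 head=6 tape=_______[X]   (s1,X)→(s1,X,left)
state=s1 head=5 tape=______[_]X
After 17 steps: state s1, head at 5, tape X.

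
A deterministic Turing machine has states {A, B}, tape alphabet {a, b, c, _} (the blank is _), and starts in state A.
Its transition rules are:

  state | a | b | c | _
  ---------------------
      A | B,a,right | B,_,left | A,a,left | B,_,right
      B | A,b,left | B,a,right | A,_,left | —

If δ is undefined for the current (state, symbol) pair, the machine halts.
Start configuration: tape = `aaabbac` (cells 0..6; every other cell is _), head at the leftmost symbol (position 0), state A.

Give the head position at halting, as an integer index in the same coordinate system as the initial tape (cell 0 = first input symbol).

6

state=A head=0 tape=[a]aabbac   (A,a)→(B,a,right)
state=B head=1 tape=a[a]abbac   (B,a)→(A,b,left)
state=A head=0 tape=[a]babbac   (A,a)→(B,a,right)
state=B head=1 tape=a[b]abbac   (B,b)→(B,a,right)
state=B head=2 tape=aa[a]bbac   (B,a)→(A,b,left)
state=A head=1 tape=a[a]bbbac   (A,a)→(B,a,right)
state=B head=2 tape=aa[b]bbac   (B,b)→(B,a,right)
state=B head=3 tape=aaa[b]bac   (B,b)→(B,a,right)
state=B head=4 tape=aaaa[b]ac   (B,b)→(B,a,right)
state=B head=5 tape=aaaaa[a]c   (B,a)→(A,b,left)
state=A head=4 tape=aaaa[a]bc   (A,a)→(B,a,right)
state=B head=5 tape=aaaaa[b]c   (B,b)→(B,a,right)
state=B head=6 tape=aaaaaa[c]   (B,c)→(A,_,left)
state=A head=5 tape=aaaaa[a]_   (A,a)→(B,a,right)
state=B head=6 tape=aaaaaa[_]
At halt the head is at cell 6.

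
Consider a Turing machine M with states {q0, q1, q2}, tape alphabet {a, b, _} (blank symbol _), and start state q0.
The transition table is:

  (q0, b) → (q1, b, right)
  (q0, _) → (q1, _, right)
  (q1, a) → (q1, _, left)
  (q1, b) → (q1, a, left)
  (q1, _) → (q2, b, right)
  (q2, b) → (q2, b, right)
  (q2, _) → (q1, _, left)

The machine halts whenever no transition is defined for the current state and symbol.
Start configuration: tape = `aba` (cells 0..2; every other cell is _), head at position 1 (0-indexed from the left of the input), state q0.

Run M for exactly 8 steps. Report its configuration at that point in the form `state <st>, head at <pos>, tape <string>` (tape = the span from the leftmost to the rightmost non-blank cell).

q0 | __a[b]a   read b → write b, move right, go to q1
q1 | __ab[a]   read a → write _, move left, go to q1
q1 | __a[b]_   read b → write a, move left, go to q1
q1 | __[a]a_   read a → write _, move left, go to q1
q1 | _[_]_a_   read _ → write b, move right, go to q2
q2 | _b[_]a_   read _ → write _, move left, go to q1
q1 | _[b]_a_   read b → write a, move left, go to q1
q1 | [_]a_a_   read _ → write b, move right, go to q2
q2 | b[a]_a_
After 8 steps: state q2, head at -1, tape ba_a.

state q2, head at -1, tape ba_a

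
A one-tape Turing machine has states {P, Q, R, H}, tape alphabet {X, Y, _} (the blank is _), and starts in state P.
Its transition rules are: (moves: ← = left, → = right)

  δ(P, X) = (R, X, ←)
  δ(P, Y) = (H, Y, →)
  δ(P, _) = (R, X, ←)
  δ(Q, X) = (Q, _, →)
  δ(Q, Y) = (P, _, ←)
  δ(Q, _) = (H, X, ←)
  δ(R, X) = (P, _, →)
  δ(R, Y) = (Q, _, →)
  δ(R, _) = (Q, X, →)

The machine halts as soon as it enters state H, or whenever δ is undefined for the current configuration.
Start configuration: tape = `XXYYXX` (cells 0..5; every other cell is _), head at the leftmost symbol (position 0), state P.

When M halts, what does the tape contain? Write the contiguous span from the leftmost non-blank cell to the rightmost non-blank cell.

P | _[X]XYYXX   read X → write X, move ←, go to R
R | [_]XXYYXX   read _ → write X, move →, go to Q
Q | X[X]XYYXX   read X → write _, move →, go to Q
Q | X_[X]YYXX   read X → write _, move →, go to Q
Q | X__[Y]YXX   read Y → write _, move ←, go to P
P | X_[_]_YXX   read _ → write X, move ←, go to R
R | X[_]X_YXX   read _ → write X, move →, go to Q
Q | XX[X]_YXX   read X → write _, move →, go to Q
Q | XX_[_]YXX   read _ → write X, move ←, go to H
H | XX[_]XYXX
The non-blank tape span at halt is XX_XYXX.

XX_XYXX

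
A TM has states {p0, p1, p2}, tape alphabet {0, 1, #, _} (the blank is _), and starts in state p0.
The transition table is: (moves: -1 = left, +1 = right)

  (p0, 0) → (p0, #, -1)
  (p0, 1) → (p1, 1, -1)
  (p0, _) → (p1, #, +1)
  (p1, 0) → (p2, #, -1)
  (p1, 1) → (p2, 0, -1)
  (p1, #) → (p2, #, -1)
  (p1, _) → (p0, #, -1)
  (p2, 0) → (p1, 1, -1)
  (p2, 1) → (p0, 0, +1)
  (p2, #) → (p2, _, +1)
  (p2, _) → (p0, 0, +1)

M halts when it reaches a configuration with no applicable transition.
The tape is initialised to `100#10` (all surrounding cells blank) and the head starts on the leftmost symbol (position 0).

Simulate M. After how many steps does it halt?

state=p0 head=0 tape=__[1]00#10   (p0,1)→(p1,1,-1)
state=p1 head=-1 tape=_[_]100#10   (p1,_)→(p0,#,-1)
state=p0 head=-2 tape=[_]#100#10   (p0,_)→(p1,#,+1)
state=p1 head=-1 tape=#[#]100#10   (p1,#)→(p2,#,-1)
state=p2 head=-2 tape=[#]#100#10   (p2,#)→(p2,_,+1)
state=p2 head=-1 tape=_[#]100#10   (p2,#)→(p2,_,+1)
state=p2 head=0 tape=__[1]00#10   (p2,1)→(p0,0,+1)
state=p0 head=1 tape=__0[0]0#10   (p0,0)→(p0,#,-1)
state=p0 head=0 tape=__[0]#0#10   (p0,0)→(p0,#,-1)
state=p0 head=-1 tape=_[_]##0#10   (p0,_)→(p1,#,+1)
state=p1 head=0 tape=_#[#]#0#10   (p1,#)→(p2,#,-1)
state=p2 head=-1 tape=_[#]##0#10   (p2,#)→(p2,_,+1)
state=p2 head=0 tape=__[#]#0#10   (p2,#)→(p2,_,+1)
state=p2 head=1 tape=___[#]0#10   (p2,#)→(p2,_,+1)
state=p2 head=2 tape=____[0]#10   (p2,0)→(p1,1,-1)
state=p1 head=1 tape=___[_]1#10   (p1,_)→(p0,#,-1)
state=p0 head=0 tape=__[_]#1#10   (p0,_)→(p1,#,+1)
state=p1 head=1 tape=__#[#]1#10   (p1,#)→(p2,#,-1)
state=p2 head=0 tape=__[#]#1#10   (p2,#)→(p2,_,+1)
state=p2 head=1 tape=___[#]1#10   (p2,#)→(p2,_,+1)
state=p2 head=2 tape=____[1]#10   (p2,1)→(p0,0,+1)
state=p0 head=3 tape=____0[#]10
M halts after 21 transitions.

21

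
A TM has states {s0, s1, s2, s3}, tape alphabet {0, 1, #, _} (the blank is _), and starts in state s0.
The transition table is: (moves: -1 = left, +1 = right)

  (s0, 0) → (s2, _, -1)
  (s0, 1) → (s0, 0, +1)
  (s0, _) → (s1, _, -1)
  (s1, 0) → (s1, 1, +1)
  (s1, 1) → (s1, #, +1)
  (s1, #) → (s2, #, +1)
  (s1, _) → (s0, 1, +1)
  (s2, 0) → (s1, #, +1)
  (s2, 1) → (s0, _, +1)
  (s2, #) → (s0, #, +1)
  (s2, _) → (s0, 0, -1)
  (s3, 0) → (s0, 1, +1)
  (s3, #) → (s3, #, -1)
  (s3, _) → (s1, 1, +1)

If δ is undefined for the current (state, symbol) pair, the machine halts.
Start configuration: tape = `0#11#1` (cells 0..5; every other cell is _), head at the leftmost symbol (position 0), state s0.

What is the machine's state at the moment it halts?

s0 | ___[0]#11#1   read 0 → write _, move -1, go to s2
s2 | __[_]_#11#1   read _ → write 0, move -1, go to s0
s0 | _[_]0_#11#1   read _ → write _, move -1, go to s1
s1 | [_]_0_#11#1   read _ → write 1, move +1, go to s0
s0 | 1[_]0_#11#1   read _ → write _, move -1, go to s1
s1 | [1]_0_#11#1   read 1 → write #, move +1, go to s1
s1 | #[_]0_#11#1   read _ → write 1, move +1, go to s0
s0 | #1[0]_#11#1   read 0 → write _, move -1, go to s2
s2 | #[1]__#11#1   read 1 → write _, move +1, go to s0
s0 | #_[_]_#11#1   read _ → write _, move -1, go to s1
s1 | #[_]__#11#1   read _ → write 1, move +1, go to s0
s0 | #1[_]_#11#1   read _ → write _, move -1, go to s1
s1 | #[1]__#11#1   read 1 → write #, move +1, go to s1
s1 | ##[_]_#11#1   read _ → write 1, move +1, go to s0
s0 | ##1[_]#11#1   read _ → write _, move -1, go to s1
s1 | ##[1]_#11#1   read 1 → write #, move +1, go to s1
s1 | ###[_]#11#1   read _ → write 1, move +1, go to s0
s0 | ###1[#]11#1
No transition is defined for (s0, #); M halts in state s0.

s0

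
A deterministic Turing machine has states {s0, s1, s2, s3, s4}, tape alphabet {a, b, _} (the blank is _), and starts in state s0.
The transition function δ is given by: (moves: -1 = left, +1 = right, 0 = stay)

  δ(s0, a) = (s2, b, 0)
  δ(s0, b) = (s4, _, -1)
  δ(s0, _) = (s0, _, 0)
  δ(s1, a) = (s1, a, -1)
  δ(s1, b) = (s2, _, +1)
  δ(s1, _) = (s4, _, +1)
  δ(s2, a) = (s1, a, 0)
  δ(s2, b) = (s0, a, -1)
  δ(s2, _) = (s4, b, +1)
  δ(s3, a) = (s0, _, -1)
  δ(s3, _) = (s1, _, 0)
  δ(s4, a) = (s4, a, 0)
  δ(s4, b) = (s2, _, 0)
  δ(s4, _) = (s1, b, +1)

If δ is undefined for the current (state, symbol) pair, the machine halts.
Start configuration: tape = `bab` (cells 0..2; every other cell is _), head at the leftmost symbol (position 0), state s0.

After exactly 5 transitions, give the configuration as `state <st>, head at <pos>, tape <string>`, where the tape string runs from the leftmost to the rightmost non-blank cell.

state=s0 head=0 tape=_[b]ab   (s0,b)→(s4,_,-1)
state=s4 head=-1 tape=[_]_ab   (s4,_)→(s1,b,+1)
state=s1 head=0 tape=b[_]ab   (s1,_)→(s4,_,+1)
state=s4 head=1 tape=b_[a]b   (s4,a)→(s4,a,0)
state=s4 head=1 tape=b_[a]b   (s4,a)→(s4,a,0)
state=s4 head=1 tape=b_[a]b
After 5 steps: state s4, head at 1, tape b_ab.

state s4, head at 1, tape b_ab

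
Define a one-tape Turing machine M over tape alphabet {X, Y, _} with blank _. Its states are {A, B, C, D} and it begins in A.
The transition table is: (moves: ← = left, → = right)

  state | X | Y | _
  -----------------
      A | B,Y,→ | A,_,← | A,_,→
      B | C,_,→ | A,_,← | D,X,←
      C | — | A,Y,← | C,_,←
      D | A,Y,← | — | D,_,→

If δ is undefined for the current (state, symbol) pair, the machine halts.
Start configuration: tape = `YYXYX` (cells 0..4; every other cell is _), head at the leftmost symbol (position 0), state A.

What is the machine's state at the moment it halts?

D

A | _[Y]YXYX_   read Y → write _, move ←, go to A
A | [_]_YXYX_   read _ → write _, move →, go to A
A | _[_]YXYX_   read _ → write _, move →, go to A
A | __[Y]XYX_   read Y → write _, move ←, go to A
A | _[_]_XYX_   read _ → write _, move →, go to A
A | __[_]XYX_   read _ → write _, move →, go to A
A | ___[X]YX_   read X → write Y, move →, go to B
B | ___Y[Y]X_   read Y → write _, move ←, go to A
A | ___[Y]_X_   read Y → write _, move ←, go to A
A | __[_]__X_   read _ → write _, move →, go to A
A | ___[_]_X_   read _ → write _, move →, go to A
A | ____[_]X_   read _ → write _, move →, go to A
A | _____[X]_   read X → write Y, move →, go to B
B | _____Y[_]   read _ → write X, move ←, go to D
D | _____[Y]X
No transition is defined for (D, Y); M halts in state D.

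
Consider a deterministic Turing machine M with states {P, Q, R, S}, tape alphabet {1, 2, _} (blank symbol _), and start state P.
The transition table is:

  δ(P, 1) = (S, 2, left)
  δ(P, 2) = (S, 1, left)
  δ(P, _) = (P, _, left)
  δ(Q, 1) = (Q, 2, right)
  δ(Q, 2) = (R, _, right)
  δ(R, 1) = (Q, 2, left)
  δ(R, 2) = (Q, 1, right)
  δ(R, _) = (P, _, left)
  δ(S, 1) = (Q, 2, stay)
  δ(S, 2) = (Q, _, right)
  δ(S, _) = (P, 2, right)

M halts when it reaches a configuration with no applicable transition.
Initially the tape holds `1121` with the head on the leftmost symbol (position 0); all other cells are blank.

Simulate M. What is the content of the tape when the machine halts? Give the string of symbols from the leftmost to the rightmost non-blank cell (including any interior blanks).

P | _[1]121   read 1 → write 2, move left, go to S
S | [_]2121   read _ → write 2, move right, go to P
P | 2[2]121   read 2 → write 1, move left, go to S
S | [2]1121   read 2 → write _, move right, go to Q
Q | _[1]121   read 1 → write 2, move right, go to Q
Q | _2[1]21   read 1 → write 2, move right, go to Q
Q | _22[2]1   read 2 → write _, move right, go to R
R | _22_[1]   read 1 → write 2, move left, go to Q
Q | _22[_]2
The non-blank tape span at halt is 22_2.

22_2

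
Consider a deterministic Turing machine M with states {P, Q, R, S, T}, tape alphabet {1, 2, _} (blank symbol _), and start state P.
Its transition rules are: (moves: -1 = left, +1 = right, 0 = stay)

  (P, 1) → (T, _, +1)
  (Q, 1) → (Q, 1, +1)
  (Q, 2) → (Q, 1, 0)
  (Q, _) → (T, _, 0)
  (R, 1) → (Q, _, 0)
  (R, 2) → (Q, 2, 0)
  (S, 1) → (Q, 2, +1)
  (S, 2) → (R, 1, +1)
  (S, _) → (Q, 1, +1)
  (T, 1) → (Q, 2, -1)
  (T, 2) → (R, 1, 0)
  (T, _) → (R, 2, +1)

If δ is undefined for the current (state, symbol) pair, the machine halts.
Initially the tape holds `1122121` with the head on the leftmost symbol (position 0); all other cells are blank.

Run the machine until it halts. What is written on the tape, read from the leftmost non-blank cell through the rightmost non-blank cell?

21111112

P | [1]122121__   read 1 → write _, move +1, go to T
T | _[1]22121__   read 1 → write 2, move -1, go to Q
Q | [_]222121__   read _ → write _, move 0, go to T
T | [_]222121__   read _ → write 2, move +1, go to R
R | 2[2]22121__   read 2 → write 2, move 0, go to Q
Q | 2[2]22121__   read 2 → write 1, move 0, go to Q
Q | 2[1]22121__   read 1 → write 1, move +1, go to Q
Q | 21[2]2121__   read 2 → write 1, move 0, go to Q
Q | 21[1]2121__   read 1 → write 1, move +1, go to Q
Q | 211[2]121__   read 2 → write 1, move 0, go to Q
Q | 211[1]121__   read 1 → write 1, move +1, go to Q
Q | 2111[1]21__   read 1 → write 1, move +1, go to Q
Q | 21111[2]1__   read 2 → write 1, move 0, go to Q
Q | 21111[1]1__   read 1 → write 1, move +1, go to Q
Q | 211111[1]__   read 1 → write 1, move +1, go to Q
Q | 2111111[_]_   read _ → write _, move 0, go to T
T | 2111111[_]_   read _ → write 2, move +1, go to R
R | 21111112[_]
The non-blank tape span at halt is 21111112.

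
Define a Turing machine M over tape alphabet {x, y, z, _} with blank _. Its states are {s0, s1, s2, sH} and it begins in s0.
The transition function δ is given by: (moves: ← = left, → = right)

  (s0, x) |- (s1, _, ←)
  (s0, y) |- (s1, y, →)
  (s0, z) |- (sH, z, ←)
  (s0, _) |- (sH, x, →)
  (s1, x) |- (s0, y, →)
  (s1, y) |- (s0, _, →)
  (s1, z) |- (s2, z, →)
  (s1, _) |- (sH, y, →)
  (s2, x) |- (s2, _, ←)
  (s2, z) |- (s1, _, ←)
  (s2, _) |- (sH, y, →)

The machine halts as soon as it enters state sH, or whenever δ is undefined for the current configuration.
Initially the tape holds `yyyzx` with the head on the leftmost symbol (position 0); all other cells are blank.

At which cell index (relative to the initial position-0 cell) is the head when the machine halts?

4

s0 | [y]yyzx   read y → write y, move →, go to s1
s1 | y[y]yzx   read y → write _, move →, go to s0
s0 | y_[y]zx   read y → write y, move →, go to s1
s1 | y_y[z]x   read z → write z, move →, go to s2
s2 | y_yz[x]   read x → write _, move ←, go to s2
s2 | y_y[z]_   read z → write _, move ←, go to s1
s1 | y_[y]__   read y → write _, move →, go to s0
s0 | y__[_]_   read _ → write x, move →, go to sH
sH | y__x[_]
At halt the head is at cell 4.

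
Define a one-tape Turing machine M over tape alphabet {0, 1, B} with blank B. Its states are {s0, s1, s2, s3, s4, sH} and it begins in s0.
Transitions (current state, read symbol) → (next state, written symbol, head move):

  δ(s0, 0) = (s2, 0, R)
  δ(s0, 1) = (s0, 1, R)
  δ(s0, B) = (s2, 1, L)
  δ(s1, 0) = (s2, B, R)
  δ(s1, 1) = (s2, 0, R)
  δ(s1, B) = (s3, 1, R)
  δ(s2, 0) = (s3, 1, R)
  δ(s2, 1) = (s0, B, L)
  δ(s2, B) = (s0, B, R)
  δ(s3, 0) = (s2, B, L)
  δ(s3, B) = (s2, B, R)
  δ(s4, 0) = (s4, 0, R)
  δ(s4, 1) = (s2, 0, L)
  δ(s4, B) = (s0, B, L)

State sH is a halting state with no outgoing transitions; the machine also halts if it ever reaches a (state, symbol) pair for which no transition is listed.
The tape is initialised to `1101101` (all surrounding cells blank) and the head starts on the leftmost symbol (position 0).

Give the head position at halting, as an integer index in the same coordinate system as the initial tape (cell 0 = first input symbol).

6

state=s0 head=0 tape=[1]101101BB   (s0,1)→(s0,1,R)
state=s0 head=1 tape=1[1]01101BB   (s0,1)→(s0,1,R)
state=s0 head=2 tape=11[0]1101BB   (s0,0)→(s2,0,R)
state=s2 head=3 tape=110[1]101BB   (s2,1)→(s0,B,L)
state=s0 head=2 tape=11[0]B101BB   (s0,0)→(s2,0,R)
state=s2 head=3 tape=110[B]101BB   (s2,B)→(s0,B,R)
state=s0 head=4 tape=110B[1]01BB   (s0,1)→(s0,1,R)
state=s0 head=5 tape=110B1[0]1BB   (s0,0)→(s2,0,R)
state=s2 head=6 tape=110B10[1]BB   (s2,1)→(s0,B,L)
state=s0 head=5 tape=110B1[0]BBB   (s0,0)→(s2,0,R)
state=s2 head=6 tape=110B10[B]BB   (s2,B)→(s0,B,R)
state=s0 head=7 tape=110B10B[B]B   (s0,B)→(s2,1,L)
state=s2 head=6 tape=110B10[B]1B   (s2,B)→(s0,B,R)
state=s0 head=7 tape=110B10B[1]B   (s0,1)→(s0,1,R)
state=s0 head=8 tape=110B10B1[B]   (s0,B)→(s2,1,L)
state=s2 head=7 tape=110B10B[1]1   (s2,1)→(s0,B,L)
state=s0 head=6 tape=110B10[B]B1   (s0,B)→(s2,1,L)
state=s2 head=5 tape=110B1[0]1B1   (s2,0)→(s3,1,R)
state=s3 head=6 tape=110B11[1]B1
At halt the head is at cell 6.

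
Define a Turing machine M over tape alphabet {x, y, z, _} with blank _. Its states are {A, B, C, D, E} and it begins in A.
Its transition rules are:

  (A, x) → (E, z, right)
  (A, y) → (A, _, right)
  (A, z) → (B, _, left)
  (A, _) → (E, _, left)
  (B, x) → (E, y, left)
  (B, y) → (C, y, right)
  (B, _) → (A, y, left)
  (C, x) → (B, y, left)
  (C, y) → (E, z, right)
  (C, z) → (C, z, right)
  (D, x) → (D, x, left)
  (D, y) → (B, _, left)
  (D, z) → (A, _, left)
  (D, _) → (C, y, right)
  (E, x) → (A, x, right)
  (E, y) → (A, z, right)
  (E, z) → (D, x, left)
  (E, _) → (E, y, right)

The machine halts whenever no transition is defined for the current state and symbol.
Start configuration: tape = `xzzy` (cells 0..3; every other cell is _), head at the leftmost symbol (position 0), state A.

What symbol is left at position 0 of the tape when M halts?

z

A | __[x]zzy_   read x → write z, move right, go to E
E | __z[z]zy_   read z → write x, move left, go to D
D | __[z]xzy_   read z → write _, move left, go to A
A | _[_]_xzy_   read _ → write _, move left, go to E
E | [_]__xzy_   read _ → write y, move right, go to E
E | y[_]_xzy_   read _ → write y, move right, go to E
E | yy[_]xzy_   read _ → write y, move right, go to E
E | yyy[x]zy_   read x → write x, move right, go to A
A | yyyx[z]y_   read z → write _, move left, go to B
B | yyy[x]_y_   read x → write y, move left, go to E
E | yy[y]y_y_   read y → write z, move right, go to A
A | yyz[y]_y_   read y → write _, move right, go to A
A | yyz_[_]y_   read _ → write _, move left, go to E
E | yyz[_]_y_   read _ → write y, move right, go to E
E | yyzy[_]y_   read _ → write y, move right, go to E
E | yyzyy[y]_   read y → write z, move right, go to A
A | yyzyyz[_]   read _ → write _, move left, go to E
E | yyzyy[z]_   read z → write x, move left, go to D
D | yyzy[y]x_   read y → write _, move left, go to B
B | yyz[y]_x_   read y → write y, move right, go to C
C | yyzy[_]x_
Cell 0 holds z when M halts.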